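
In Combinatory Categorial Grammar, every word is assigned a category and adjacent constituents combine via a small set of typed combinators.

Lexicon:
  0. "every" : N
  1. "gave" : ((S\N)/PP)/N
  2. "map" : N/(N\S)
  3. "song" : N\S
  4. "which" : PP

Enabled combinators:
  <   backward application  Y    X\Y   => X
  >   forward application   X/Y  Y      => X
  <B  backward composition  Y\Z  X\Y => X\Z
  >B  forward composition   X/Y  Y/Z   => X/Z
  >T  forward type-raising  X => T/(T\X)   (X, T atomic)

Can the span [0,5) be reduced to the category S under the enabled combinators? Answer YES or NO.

[0,5] S   <
  [0,1] "every" : N
  [1,5] S\N   >
    [1,4] (S\N)/PP   >
      [1,2] "gave" : ((S\N)/PP)/N
      [2,4] N   >
        [2,3] "map" : N/(N\S)
        [3,4] "song" : N\S
    [4,5] "which" : PP

YES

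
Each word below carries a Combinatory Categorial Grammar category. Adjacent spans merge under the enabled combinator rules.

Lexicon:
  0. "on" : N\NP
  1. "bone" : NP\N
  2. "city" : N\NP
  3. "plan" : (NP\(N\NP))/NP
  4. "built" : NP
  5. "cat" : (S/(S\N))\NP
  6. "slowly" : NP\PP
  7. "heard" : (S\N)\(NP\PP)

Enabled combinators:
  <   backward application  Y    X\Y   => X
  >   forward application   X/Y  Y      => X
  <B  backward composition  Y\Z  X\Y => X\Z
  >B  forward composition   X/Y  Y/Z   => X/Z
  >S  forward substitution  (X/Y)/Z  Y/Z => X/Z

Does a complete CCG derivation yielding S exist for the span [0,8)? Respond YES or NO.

[0,8] S   >
  [0,6] S/(S\N)   <
    [0,5] NP   <
      [0,3] N\NP   <B
        [0,1] "on" : N\NP
        [1,3] N\N   <B
          [1,2] "bone" : NP\N
          [2,3] "city" : N\NP
      [3,5] NP\(N\NP)   >
        [3,4] "plan" : (NP\(N\NP))/NP
        [4,5] "built" : NP
    [5,6] "cat" : (S/(S\N))\NP
  [6,8] S\N   <
    [6,7] "slowly" : NP\PP
    [7,8] "heard" : (S\N)\(NP\PP)

YES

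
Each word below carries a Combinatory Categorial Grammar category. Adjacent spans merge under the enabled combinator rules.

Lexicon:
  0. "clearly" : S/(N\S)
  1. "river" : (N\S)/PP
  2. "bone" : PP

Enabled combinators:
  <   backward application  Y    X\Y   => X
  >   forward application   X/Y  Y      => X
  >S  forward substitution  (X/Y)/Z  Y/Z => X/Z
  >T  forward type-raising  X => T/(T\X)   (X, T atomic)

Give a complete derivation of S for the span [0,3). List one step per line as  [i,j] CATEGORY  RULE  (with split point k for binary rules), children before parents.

[0,1] S/(N\S)  lex  "clearly"
[1,2] (N\S)/PP  lex  "river"
[2,3] PP  lex  "bone"
[1,3] N\S  >  k=2
[0,3] S  >  k=1

[0,3] S   >
  [0,1] "clearly" : S/(N\S)
  [1,3] N\S   >
    [1,2] "river" : (N\S)/PP
    [2,3] "bone" : PP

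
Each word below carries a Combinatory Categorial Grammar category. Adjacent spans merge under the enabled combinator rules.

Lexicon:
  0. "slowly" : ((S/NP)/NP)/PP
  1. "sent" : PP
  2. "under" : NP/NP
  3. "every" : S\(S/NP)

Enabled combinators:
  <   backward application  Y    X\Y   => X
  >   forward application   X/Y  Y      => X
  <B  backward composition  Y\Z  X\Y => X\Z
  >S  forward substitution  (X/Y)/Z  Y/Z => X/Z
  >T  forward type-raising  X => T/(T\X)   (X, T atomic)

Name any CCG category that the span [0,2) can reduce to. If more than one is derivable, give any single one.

(S/NP)/NP

[0,4] S   <
  [0,3] S/NP   >S
    [0,2] (S/NP)/NP   >
      [0,1] "slowly" : ((S/NP)/NP)/PP
      [1,2] "sent" : PP
    [2,3] "under" : NP/NP
  [3,4] "every" : S\(S/NP)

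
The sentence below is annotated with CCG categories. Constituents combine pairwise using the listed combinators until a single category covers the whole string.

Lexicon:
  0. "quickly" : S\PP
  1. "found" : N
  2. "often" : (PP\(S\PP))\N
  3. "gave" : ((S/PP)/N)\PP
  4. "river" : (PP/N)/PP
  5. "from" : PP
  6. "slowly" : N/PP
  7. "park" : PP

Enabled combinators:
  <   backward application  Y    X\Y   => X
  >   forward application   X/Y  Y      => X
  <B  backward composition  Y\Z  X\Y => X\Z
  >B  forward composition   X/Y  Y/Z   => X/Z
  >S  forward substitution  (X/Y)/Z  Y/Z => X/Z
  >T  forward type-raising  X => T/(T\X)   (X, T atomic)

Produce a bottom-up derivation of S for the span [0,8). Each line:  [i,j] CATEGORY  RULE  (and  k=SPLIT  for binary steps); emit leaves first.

[0,1] S\PP  lex  "quickly"
[1,2] N  lex  "found"
[2,3] (PP\(S\PP))\N  lex  "often"
[1,3] PP\(S\PP)  <  k=2
[0,3] PP  <  k=1
[3,4] ((S/PP)/N)\PP  lex  "gave"
[0,4] (S/PP)/N  <  k=3
[4,5] (PP/N)/PP  lex  "river"
[5,6] PP  lex  "from"
[4,6] PP/N  >  k=5
[0,6] S/N  >S  k=4
[6,7] N/PP  lex  "slowly"
[7,8] PP  lex  "park"
[6,8] N  >  k=7
[0,8] S  >  k=6

[0,8] S   >
  [0,6] S/N   >S
    [0,4] (S/PP)/N   <
      [0,3] PP   <
        [0,1] "quickly" : S\PP
        [1,3] PP\(S\PP)   <
          [1,2] "found" : N
          [2,3] "often" : (PP\(S\PP))\N
      [3,4] "gave" : ((S/PP)/N)\PP
    [4,6] PP/N   >
      [4,5] "river" : (PP/N)/PP
      [5,6] "from" : PP
  [6,8] N   >
    [6,7] "slowly" : N/PP
    [7,8] "park" : PP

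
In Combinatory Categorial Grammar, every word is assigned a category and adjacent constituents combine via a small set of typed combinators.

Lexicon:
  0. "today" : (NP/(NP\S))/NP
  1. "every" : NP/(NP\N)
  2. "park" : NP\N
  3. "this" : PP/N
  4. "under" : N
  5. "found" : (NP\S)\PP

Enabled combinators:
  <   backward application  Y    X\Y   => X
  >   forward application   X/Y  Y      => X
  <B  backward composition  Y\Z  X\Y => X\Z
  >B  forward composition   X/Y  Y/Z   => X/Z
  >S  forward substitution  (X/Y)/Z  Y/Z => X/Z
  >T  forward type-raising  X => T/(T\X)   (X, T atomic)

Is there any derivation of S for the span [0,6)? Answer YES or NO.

NO

(NP/(NP\S))/NP NP/(NP\N) NP\N PP/N N (NP\S)\PP
CKY chart[0,6] = {N/(N\NP), NP, NP/(NP\NP), PP/(PP\NP), S/(S\NP)}; S ∉ chart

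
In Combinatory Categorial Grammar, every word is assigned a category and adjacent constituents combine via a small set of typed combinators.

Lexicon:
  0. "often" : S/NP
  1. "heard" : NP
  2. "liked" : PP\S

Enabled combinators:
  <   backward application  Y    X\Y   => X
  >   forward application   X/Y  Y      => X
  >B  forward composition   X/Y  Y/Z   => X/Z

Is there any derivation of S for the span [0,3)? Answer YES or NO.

NO

S/NP NP PP\S
CKY chart[0,3] = {PP}; S ∉ chart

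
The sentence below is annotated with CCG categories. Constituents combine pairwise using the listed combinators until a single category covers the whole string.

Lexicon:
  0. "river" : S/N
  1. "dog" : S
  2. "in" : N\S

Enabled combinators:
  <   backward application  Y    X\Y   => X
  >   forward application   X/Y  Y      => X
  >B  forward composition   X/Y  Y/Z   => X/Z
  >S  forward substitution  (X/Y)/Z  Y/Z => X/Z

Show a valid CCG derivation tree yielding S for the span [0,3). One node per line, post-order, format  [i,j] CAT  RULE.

[0,1] S/N  lex  "river"
[1,2] S  lex  "dog"
[2,3] N\S  lex  "in"
[1,3] N  <  k=2
[0,3] S  >  k=1

[0,3] S   >
  [0,1] "river" : S/N
  [1,3] N   <
    [1,2] "dog" : S
    [2,3] "in" : N\S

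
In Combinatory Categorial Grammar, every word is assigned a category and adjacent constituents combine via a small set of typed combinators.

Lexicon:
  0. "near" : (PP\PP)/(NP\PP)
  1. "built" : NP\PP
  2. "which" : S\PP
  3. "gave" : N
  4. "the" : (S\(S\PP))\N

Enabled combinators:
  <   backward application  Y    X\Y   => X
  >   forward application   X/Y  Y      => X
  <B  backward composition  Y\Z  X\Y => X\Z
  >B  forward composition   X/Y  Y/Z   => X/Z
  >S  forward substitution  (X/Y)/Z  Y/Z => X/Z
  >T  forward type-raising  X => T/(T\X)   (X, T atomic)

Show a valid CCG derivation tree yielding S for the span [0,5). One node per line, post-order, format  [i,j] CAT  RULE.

[0,1] (PP\PP)/(NP\PP)  lex  "near"
[1,2] NP\PP  lex  "built"
[0,2] PP\PP  >  k=1
[2,3] S\PP  lex  "which"
[0,3] S\PP  <B  k=2
[3,4] N  lex  "gave"
[4,5] (S\(S\PP))\N  lex  "the"
[3,5] S\(S\PP)  <  k=4
[0,5] S  <  k=3

[0,5] S   <
  [0,3] S\PP   <B
    [0,2] PP\PP   >
      [0,1] "near" : (PP\PP)/(NP\PP)
      [1,2] "built" : NP\PP
    [2,3] "which" : S\PP
  [3,5] S\(S\PP)   <
    [3,4] "gave" : N
    [4,5] "the" : (S\(S\PP))\N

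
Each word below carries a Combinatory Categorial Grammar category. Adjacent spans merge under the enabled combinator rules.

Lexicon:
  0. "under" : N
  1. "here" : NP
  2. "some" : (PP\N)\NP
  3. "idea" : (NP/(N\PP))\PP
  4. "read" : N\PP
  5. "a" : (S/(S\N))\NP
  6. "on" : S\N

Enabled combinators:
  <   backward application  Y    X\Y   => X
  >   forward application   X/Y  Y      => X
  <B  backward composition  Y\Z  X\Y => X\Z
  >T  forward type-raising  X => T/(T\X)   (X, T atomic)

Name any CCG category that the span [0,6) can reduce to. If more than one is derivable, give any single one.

S/(S\N)

[0,7] S   >
  [0,6] S/(S\N)   <
    [0,5] NP   >
      [0,4] NP/(N\PP)   <
        [0,3] PP   <
          [0,1] "under" : N
          [1,3] PP\N   <
            [1,2] "here" : NP
            [2,3] "some" : (PP\N)\NP
        [3,4] "idea" : (NP/(N\PP))\PP
      [4,5] "read" : N\PP
    [5,6] "a" : (S/(S\N))\NP
  [6,7] "on" : S\N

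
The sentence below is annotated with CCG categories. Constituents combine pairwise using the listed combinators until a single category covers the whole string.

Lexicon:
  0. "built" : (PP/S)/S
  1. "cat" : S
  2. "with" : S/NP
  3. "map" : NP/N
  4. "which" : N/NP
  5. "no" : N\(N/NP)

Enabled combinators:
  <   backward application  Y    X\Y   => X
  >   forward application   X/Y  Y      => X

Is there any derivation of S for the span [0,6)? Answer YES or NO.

(PP/S)/S S S/NP NP/N N/NP N\(N/NP)
CKY chart[0,6] = {PP}; S ∉ chart

NO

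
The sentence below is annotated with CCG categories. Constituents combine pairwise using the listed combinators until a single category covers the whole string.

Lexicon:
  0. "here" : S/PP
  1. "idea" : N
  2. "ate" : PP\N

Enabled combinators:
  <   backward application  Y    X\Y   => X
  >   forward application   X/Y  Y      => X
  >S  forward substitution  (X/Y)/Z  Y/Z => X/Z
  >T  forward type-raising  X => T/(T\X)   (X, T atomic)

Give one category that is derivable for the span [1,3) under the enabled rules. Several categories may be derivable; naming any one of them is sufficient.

[0,3] S   >
  [0,1] "here" : S/PP
  [1,3] PP   <
    [1,2] "idea" : N
    [2,3] "ate" : PP\N

PP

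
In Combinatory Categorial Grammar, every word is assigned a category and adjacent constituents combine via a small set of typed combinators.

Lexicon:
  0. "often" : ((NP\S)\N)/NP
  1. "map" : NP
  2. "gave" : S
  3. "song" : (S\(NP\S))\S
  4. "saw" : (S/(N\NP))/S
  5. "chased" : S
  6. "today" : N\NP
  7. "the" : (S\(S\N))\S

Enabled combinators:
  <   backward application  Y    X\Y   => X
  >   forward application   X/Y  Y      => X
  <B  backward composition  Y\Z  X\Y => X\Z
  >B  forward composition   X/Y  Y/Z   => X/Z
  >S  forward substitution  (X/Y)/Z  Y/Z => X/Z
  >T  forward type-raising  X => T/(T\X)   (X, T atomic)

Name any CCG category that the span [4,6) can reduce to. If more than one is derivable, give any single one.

[0,8] S   <
  [0,4] S\N   <B
    [0,2] (NP\S)\N   >
      [0,1] "often" : ((NP\S)\N)/NP
      [1,2] "map" : NP
    [2,4] S\(NP\S)   <
      [2,3] "gave" : S
      [3,4] "song" : (S\(NP\S))\S
  [4,8] S\(S\N)   <
    [4,7] S   >
      [4,6] S/(N\NP)   >
        [4,5] "saw" : (S/(N\NP))/S
        [5,6] "chased" : S
      [6,7] "today" : N\NP
    [7,8] "the" : (S\(S\N))\S

S/(N\NP)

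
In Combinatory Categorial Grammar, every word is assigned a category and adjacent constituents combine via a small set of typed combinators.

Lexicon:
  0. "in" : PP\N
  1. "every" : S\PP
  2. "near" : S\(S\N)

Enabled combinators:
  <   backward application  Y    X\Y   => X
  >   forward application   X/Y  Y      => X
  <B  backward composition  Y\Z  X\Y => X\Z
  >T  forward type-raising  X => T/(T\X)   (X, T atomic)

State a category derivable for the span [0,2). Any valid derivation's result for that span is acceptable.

S\N

[0,3] S   <
  [0,2] S\N   <B
    [0,1] "in" : PP\N
    [1,2] "every" : S\PP
  [2,3] "near" : S\(S\N)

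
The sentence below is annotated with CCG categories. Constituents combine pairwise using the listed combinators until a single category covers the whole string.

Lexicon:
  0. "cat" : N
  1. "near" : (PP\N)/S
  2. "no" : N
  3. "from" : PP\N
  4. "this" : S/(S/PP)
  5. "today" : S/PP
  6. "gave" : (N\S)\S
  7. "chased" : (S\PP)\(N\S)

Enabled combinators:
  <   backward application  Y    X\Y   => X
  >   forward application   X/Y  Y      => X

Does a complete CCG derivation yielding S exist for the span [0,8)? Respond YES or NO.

N (PP\N)/S N PP\N S/(S/PP) S/PP (N\S)\S (S\PP)\(N\S)
CKY chart[0,8] = {PP}; S ∉ chart

NO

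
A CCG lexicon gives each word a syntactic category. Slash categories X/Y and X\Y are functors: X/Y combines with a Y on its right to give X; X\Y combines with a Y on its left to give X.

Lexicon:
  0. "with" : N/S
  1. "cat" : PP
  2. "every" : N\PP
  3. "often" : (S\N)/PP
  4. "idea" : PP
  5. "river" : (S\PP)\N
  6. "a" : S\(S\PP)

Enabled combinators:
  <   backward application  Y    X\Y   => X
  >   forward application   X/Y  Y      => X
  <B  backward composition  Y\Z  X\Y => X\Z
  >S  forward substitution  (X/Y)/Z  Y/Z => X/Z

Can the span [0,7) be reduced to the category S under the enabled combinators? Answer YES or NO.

[0,7] S   <
  [0,6] S\PP   <
    [0,5] N   >
      [0,1] "with" : N/S
      [1,5] S   <
        [1,3] N   <
          [1,2] "cat" : PP
          [2,3] "every" : N\PP
        [3,5] S\N   >
          [3,4] "often" : (S\N)/PP
          [4,5] "idea" : PP
    [5,6] "river" : (S\PP)\N
  [6,7] "a" : S\(S\PP)

YES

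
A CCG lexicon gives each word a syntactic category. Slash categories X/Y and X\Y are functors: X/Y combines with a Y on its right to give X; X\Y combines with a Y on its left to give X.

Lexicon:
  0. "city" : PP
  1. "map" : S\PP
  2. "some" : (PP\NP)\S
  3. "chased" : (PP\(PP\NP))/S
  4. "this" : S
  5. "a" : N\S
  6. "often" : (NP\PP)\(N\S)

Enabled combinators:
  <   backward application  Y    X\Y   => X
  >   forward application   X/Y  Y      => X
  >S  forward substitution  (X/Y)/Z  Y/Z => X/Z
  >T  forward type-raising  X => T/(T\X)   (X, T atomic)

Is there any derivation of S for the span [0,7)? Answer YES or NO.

NO

PP S\PP (PP\NP)\S (PP\(PP\NP))/S S N\S (NP\PP)\(N\S)
CKY chart[0,7] = {N/(N\NP), NP, NP/(NP\NP), PP/(PP\NP), S/(S\NP)}; S ∉ chart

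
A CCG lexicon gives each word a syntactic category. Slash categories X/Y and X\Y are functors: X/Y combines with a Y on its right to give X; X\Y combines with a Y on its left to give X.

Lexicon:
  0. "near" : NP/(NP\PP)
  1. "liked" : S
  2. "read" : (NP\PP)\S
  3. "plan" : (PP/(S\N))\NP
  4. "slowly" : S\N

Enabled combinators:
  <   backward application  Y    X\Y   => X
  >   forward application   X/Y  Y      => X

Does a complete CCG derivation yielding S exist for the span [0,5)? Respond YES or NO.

NP/(NP\PP) S (NP\PP)\S (PP/(S\N))\NP S\N
CKY chart[0,5] = {PP}; S ∉ chart

NO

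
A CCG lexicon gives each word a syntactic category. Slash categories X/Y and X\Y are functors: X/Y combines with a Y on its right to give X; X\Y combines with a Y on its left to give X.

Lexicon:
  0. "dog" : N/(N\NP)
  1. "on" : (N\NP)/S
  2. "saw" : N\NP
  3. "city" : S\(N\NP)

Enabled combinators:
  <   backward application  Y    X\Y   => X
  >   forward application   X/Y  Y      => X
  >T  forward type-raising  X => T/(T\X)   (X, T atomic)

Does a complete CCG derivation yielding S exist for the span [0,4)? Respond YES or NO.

NO

N/(N\NP) (N\NP)/S N\NP S\(N\NP)
CKY chart[0,4] = {N, N/(N\N), NP/(NP\N), PP/(PP\N), S/(S\N)}; S ∉ chart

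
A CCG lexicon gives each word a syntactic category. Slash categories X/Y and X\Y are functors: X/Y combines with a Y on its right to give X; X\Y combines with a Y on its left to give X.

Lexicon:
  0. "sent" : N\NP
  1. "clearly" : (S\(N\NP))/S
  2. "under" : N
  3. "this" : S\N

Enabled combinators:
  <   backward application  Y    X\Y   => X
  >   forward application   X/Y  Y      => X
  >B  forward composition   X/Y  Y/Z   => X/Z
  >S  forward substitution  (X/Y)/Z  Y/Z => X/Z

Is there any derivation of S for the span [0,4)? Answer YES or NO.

YES

[0,4] S   <
  [0,1] "sent" : N\NP
  [1,4] S\(N\NP)   >
    [1,2] "clearly" : (S\(N\NP))/S
    [2,4] S   <
      [2,3] "under" : N
      [3,4] "this" : S\N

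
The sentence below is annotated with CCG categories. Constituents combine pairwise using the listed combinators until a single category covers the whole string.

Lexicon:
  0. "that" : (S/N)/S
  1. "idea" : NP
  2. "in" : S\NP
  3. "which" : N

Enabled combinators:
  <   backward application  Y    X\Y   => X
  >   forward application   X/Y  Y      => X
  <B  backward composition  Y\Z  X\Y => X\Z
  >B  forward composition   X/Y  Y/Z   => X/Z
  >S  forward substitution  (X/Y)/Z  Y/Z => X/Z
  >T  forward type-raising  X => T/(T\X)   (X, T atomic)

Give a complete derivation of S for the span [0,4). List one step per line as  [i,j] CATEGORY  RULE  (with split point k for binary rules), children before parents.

[0,1] (S/N)/S  lex  "that"
[1,2] NP  lex  "idea"
[1,2] S/(S\NP)  >T
[2,3] S\NP  lex  "in"
[1,3] S  >  k=2
[0,3] S/N  >  k=1
[3,4] N  lex  "which"
[0,4] S  >  k=3

[0,4] S   >
  [0,3] S/N   >
    [0,1] "that" : (S/N)/S
    [1,3] S   >
      [1,2] S/(S\NP)   >T
        [1,2] "idea" : NP
      [2,3] "in" : S\NP
  [3,4] "which" : N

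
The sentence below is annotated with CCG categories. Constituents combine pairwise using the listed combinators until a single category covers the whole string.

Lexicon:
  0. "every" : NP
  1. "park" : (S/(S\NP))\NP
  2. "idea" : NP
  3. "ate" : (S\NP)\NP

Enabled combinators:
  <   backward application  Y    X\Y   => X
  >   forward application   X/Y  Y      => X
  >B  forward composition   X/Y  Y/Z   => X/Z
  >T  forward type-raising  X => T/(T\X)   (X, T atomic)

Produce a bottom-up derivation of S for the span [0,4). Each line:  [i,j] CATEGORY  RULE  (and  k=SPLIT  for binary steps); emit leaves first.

[0,4] S   >
  [0,2] S/(S\NP)   <
    [0,1] "every" : NP
    [1,2] "park" : (S/(S\NP))\NP
  [2,4] S\NP   <
    [2,3] "idea" : NP
    [3,4] "ate" : (S\NP)\NP

[0,1] NP  lex  "every"
[1,2] (S/(S\NP))\NP  lex  "park"
[0,2] S/(S\NP)  <  k=1
[2,3] NP  lex  "idea"
[3,4] (S\NP)\NP  lex  "ate"
[2,4] S\NP  <  k=3
[0,4] S  >  k=2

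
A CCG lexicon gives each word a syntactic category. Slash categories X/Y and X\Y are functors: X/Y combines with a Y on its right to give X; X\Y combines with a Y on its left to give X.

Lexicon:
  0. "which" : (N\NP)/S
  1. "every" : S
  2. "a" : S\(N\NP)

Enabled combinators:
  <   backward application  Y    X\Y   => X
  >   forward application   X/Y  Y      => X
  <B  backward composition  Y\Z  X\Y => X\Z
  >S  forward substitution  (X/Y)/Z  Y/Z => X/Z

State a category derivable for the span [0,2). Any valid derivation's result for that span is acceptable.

N\NP

[0,3] S   <
  [0,2] N\NP   >
    [0,1] "which" : (N\NP)/S
    [1,2] "every" : S
  [2,3] "a" : S\(N\NP)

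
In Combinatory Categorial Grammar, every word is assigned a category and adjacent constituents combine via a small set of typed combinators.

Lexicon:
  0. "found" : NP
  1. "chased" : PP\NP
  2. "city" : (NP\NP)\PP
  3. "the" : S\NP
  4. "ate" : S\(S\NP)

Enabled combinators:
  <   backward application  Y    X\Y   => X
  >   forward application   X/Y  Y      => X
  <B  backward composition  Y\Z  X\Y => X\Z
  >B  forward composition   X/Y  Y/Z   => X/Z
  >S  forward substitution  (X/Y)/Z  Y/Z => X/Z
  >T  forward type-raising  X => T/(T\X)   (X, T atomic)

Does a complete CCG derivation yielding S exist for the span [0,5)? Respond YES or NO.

[0,5] S   <
  [0,4] S\NP   <B
    [0,3] NP\NP   <
      [0,2] PP   <
        [0,1] "found" : NP
        [1,2] "chased" : PP\NP
      [2,3] "city" : (NP\NP)\PP
    [3,4] "the" : S\NP
  [4,5] "ate" : S\(S\NP)

YES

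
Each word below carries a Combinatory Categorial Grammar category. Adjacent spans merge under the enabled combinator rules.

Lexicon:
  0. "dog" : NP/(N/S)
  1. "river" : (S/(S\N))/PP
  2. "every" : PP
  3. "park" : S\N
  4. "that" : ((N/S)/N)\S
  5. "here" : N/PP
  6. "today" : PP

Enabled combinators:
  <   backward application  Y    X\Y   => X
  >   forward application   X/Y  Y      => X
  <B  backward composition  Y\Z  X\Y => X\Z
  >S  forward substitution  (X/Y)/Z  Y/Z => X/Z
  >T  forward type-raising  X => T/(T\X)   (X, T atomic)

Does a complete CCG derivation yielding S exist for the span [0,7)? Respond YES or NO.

NO

NP/(N/S) (S/(S\N))/PP PP S\N ((N/S)/N)\S N/PP PP
CKY chart[0,7] = {N/(N\NP), NP, NP/(NP\NP), PP/(PP\NP), S/(S\NP)}; S ∉ chart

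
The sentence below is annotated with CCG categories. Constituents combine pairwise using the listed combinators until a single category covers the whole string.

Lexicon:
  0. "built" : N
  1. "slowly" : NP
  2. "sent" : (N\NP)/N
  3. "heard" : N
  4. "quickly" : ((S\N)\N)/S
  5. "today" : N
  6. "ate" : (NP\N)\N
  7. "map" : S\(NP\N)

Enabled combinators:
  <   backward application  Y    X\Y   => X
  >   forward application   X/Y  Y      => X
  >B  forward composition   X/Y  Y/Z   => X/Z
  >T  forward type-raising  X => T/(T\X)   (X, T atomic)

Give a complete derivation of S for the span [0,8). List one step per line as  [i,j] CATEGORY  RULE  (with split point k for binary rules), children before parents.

[0,1] N  lex  "built"
[1,2] NP  lex  "slowly"
[2,3] (N\NP)/N  lex  "sent"
[3,4] N  lex  "heard"
[2,4] N\NP  >  k=3
[1,4] N  <  k=2
[4,5] ((S\N)\N)/S  lex  "quickly"
[5,6] N  lex  "today"
[6,7] (NP\N)\N  lex  "ate"
[5,7] NP\N  <  k=6
[7,8] S\(NP\N)  lex  "map"
[5,8] S  <  k=7
[4,8] (S\N)\N  >  k=5
[1,8] S\N  <  k=4
[0,8] S  <  k=1

[0,8] S   <
  [0,1] "built" : N
  [1,8] S\N   <
    [1,4] N   <
      [1,2] "slowly" : NP
      [2,4] N\NP   >
        [2,3] "sent" : (N\NP)/N
        [3,4] "heard" : N
    [4,8] (S\N)\N   >
      [4,5] "quickly" : ((S\N)\N)/S
      [5,8] S   <
        [5,7] NP\N   <
          [5,6] "today" : N
          [6,7] "ate" : (NP\N)\N
        [7,8] "map" : S\(NP\N)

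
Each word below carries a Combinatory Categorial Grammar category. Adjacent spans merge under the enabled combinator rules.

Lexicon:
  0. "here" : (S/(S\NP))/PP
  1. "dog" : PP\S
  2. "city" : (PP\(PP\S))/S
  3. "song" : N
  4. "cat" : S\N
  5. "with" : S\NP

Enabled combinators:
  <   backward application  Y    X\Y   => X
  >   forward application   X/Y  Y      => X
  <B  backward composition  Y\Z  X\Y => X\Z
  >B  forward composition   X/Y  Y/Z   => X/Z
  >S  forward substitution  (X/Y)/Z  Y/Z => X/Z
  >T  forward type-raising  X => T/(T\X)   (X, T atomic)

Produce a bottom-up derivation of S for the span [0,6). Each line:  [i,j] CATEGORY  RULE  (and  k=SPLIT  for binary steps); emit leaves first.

[0,6] S   >
  [0,5] S/(S\NP)   >
    [0,1] "here" : (S/(S\NP))/PP
    [1,5] PP   <
      [1,2] "dog" : PP\S
      [2,5] PP\(PP\S)   >
        [2,3] "city" : (PP\(PP\S))/S
        [3,5] S   <
          [3,4] "song" : N
          [4,5] "cat" : S\N
  [5,6] "with" : S\NP

[0,1] (S/(S\NP))/PP  lex  "here"
[1,2] PP\S  lex  "dog"
[2,3] (PP\(PP\S))/S  lex  "city"
[3,4] N  lex  "song"
[4,5] S\N  lex  "cat"
[3,5] S  <  k=4
[2,5] PP\(PP\S)  >  k=3
[1,5] PP  <  k=2
[0,5] S/(S\NP)  >  k=1
[5,6] S\NP  lex  "with"
[0,6] S  >  k=5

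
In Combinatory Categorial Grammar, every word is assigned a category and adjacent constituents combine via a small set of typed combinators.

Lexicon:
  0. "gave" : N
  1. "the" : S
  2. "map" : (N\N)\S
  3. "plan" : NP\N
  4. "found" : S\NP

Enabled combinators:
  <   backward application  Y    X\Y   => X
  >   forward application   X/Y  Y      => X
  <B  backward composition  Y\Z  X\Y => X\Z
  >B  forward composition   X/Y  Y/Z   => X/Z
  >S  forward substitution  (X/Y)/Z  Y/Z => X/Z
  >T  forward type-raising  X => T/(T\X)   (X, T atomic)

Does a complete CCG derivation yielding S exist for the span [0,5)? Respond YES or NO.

YES

[0,5] S   >
  [0,1] S/(S\N)   >T
    [0,1] "gave" : N
  [1,5] S\N   <B
    [1,3] N\N   <
      [1,2] "the" : S
      [2,3] "map" : (N\N)\S
    [3,5] S\N   <B
      [3,4] "plan" : NP\N
      [4,5] "found" : S\NP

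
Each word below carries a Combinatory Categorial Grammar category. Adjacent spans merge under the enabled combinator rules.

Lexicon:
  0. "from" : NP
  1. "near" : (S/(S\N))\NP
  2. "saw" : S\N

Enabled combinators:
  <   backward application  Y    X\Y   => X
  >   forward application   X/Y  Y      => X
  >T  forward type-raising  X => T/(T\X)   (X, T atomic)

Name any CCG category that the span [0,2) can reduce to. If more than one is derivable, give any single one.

S/(S\N)

[0,3] S   >
  [0,2] S/(S\N)   <
    [0,1] "from" : NP
    [1,2] "near" : (S/(S\N))\NP
  [2,3] "saw" : S\N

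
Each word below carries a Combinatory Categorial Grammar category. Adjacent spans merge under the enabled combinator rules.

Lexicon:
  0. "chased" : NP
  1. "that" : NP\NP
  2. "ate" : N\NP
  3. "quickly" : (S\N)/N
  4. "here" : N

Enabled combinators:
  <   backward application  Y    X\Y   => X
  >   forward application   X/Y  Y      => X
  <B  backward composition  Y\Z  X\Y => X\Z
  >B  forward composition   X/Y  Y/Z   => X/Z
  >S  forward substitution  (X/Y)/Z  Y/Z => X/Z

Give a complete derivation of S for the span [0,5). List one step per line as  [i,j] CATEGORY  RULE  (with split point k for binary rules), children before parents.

[0,5] S   <
  [0,1] "chased" : NP
  [1,5] S\NP   <B
    [1,3] N\NP   <B
      [1,2] "that" : NP\NP
      [2,3] "ate" : N\NP
    [3,5] S\N   >
      [3,4] "quickly" : (S\N)/N
      [4,5] "here" : N

[0,1] NP  lex  "chased"
[1,2] NP\NP  lex  "that"
[2,3] N\NP  lex  "ate"
[1,3] N\NP  <B  k=2
[3,4] (S\N)/N  lex  "quickly"
[4,5] N  lex  "here"
[3,5] S\N  >  k=4
[1,5] S\NP  <B  k=3
[0,5] S  <  k=1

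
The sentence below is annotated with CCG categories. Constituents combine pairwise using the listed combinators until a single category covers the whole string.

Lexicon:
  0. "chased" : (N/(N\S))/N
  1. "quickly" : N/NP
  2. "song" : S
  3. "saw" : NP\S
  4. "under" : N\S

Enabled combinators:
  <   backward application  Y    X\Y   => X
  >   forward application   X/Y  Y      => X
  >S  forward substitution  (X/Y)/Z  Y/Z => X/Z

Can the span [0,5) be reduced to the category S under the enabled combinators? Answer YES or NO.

NO

(N/(N\S))/N N/NP S NP\S N\S
CKY chart[0,5] = {N}; S ∉ chart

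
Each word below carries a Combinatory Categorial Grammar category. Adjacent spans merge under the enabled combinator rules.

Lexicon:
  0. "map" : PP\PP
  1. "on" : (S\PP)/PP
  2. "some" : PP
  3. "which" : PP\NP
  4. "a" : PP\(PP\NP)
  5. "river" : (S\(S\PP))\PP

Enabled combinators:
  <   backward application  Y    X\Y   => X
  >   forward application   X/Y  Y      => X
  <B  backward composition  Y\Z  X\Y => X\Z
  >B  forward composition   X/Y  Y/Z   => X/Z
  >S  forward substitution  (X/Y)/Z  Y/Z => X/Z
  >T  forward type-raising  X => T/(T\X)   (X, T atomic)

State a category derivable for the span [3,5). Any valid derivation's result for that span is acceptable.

PP

[0,6] S   <
  [0,3] S\PP   <B
    [0,1] "map" : PP\PP
    [1,3] S\PP   >
      [1,2] "on" : (S\PP)/PP
      [2,3] "some" : PP
  [3,6] S\(S\PP)   <
    [3,5] PP   <
      [3,4] "which" : PP\NP
      [4,5] "a" : PP\(PP\NP)
    [5,6] "river" : (S\(S\PP))\PP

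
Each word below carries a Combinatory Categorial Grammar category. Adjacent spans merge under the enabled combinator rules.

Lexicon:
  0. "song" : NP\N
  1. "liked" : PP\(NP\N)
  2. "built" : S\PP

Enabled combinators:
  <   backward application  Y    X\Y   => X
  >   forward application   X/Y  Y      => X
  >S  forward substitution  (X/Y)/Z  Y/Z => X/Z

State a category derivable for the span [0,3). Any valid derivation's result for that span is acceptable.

[0,3] S   <
  [0,2] PP   <
    [0,1] "song" : NP\N
    [1,2] "liked" : PP\(NP\N)
  [2,3] "built" : S\PP

S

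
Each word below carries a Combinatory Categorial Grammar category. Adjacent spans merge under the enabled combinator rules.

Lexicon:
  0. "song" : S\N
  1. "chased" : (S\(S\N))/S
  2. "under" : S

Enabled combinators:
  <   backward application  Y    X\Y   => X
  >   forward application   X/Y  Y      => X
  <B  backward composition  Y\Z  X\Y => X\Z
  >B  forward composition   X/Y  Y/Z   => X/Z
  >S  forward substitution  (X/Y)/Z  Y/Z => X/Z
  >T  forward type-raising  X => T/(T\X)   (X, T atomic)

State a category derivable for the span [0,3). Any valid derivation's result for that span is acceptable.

[0,3] S   <
  [0,1] "song" : S\N
  [1,3] S\(S\N)   >
    [1,2] "chased" : (S\(S\N))/S
    [2,3] "under" : S

S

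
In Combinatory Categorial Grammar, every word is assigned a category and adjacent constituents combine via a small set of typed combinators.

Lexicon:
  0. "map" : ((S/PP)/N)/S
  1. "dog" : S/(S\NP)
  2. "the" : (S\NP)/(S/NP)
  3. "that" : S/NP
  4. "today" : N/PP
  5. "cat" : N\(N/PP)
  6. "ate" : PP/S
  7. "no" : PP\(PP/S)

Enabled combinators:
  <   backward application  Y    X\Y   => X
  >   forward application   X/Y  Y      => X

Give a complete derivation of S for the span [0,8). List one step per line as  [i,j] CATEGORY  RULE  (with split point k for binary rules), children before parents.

[0,1] ((S/PP)/N)/S  lex  "map"
[1,2] S/(S\NP)  lex  "dog"
[2,3] (S\NP)/(S/NP)  lex  "the"
[3,4] S/NP  lex  "that"
[2,4] S\NP  >  k=3
[1,4] S  >  k=2
[0,4] (S/PP)/N  >  k=1
[4,5] N/PP  lex  "today"
[5,6] N\(N/PP)  lex  "cat"
[4,6] N  <  k=5
[0,6] S/PP  >  k=4
[6,7] PP/S  lex  "ate"
[7,8] PP\(PP/S)  lex  "no"
[6,8] PP  <  k=7
[0,8] S  >  k=6

[0,8] S   >
  [0,6] S/PP   >
    [0,4] (S/PP)/N   >
      [0,1] "map" : ((S/PP)/N)/S
      [1,4] S   >
        [1,2] "dog" : S/(S\NP)
        [2,4] S\NP   >
          [2,3] "the" : (S\NP)/(S/NP)
          [3,4] "that" : S/NP
    [4,6] N   <
      [4,5] "today" : N/PP
      [5,6] "cat" : N\(N/PP)
  [6,8] PP   <
    [6,7] "ate" : PP/S
    [7,8] "no" : PP\(PP/S)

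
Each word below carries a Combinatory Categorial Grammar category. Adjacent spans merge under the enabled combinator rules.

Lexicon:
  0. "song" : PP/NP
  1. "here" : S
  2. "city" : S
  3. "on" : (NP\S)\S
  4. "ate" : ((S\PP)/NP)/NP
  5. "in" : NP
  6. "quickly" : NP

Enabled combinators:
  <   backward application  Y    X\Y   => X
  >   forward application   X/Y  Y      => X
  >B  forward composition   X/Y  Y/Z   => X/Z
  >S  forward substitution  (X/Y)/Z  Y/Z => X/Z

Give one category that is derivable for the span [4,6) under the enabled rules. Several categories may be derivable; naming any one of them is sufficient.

[0,7] S   <
  [0,4] PP   >
    [0,1] "song" : PP/NP
    [1,4] NP   <
      [1,2] "here" : S
      [2,4] NP\S   <
        [2,3] "city" : S
        [3,4] "on" : (NP\S)\S
  [4,7] S\PP   >
    [4,6] (S\PP)/NP   >
      [4,5] "ate" : ((S\PP)/NP)/NP
      [5,6] "in" : NP
    [6,7] "quickly" : NP

(S\PP)/NP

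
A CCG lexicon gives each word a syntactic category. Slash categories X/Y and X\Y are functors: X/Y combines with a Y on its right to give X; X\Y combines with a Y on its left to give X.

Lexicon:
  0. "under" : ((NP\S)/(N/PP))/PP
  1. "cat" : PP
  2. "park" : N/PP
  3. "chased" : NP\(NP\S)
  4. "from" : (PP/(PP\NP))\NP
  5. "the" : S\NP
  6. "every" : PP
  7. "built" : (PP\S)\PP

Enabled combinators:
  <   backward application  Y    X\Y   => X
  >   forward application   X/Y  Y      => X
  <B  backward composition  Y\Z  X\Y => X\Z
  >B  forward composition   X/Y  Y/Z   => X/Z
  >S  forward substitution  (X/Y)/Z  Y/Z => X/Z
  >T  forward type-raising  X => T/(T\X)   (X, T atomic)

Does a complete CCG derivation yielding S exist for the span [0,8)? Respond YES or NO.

NO

((NP\S)/(N/PP))/PP PP N/PP NP\(NP\S) (PP/(PP\NP))\NP S\NP PP (PP\S)\PP
CKY chart[0,8] = {N/(N\PP), NP/(NP\PP), PP, PP/(PP\PP), S/(S\PP)}; S ∉ chart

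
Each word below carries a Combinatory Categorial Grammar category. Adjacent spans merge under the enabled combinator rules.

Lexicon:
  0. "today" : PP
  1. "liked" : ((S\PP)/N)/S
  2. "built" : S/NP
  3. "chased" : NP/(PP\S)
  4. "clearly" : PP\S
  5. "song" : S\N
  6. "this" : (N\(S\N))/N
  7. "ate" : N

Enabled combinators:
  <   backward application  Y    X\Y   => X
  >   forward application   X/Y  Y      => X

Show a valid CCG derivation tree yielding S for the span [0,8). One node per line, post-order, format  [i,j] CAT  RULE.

[0,1] PP  lex  "today"
[1,2] ((S\PP)/N)/S  lex  "liked"
[2,3] S/NP  lex  "built"
[3,4] NP/(PP\S)  lex  "chased"
[4,5] PP\S  lex  "clearly"
[3,5] NP  >  k=4
[2,5] S  >  k=3
[1,5] (S\PP)/N  >  k=2
[5,6] S\N  lex  "song"
[6,7] (N\(S\N))/N  lex  "this"
[7,8] N  lex  "ate"
[6,8] N\(S\N)  >  k=7
[5,8] N  <  k=6
[1,8] S\PP  >  k=5
[0,8] S  <  k=1

[0,8] S   <
  [0,1] "today" : PP
  [1,8] S\PP   >
    [1,5] (S\PP)/N   >
      [1,2] "liked" : ((S\PP)/N)/S
      [2,5] S   >
        [2,3] "built" : S/NP
        [3,5] NP   >
          [3,4] "chased" : NP/(PP\S)
          [4,5] "clearly" : PP\S
    [5,8] N   <
      [5,6] "song" : S\N
      [6,8] N\(S\N)   >
        [6,7] "this" : (N\(S\N))/N
        [7,8] "ate" : N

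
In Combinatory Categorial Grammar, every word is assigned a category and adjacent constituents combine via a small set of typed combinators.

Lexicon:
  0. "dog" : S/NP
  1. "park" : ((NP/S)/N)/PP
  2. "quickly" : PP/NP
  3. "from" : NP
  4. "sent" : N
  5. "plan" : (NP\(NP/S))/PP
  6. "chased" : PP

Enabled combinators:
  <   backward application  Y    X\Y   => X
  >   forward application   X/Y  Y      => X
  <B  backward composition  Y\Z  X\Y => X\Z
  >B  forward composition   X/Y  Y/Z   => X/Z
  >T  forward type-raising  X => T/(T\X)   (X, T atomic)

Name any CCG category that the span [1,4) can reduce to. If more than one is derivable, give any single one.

[0,7] S   >
  [0,1] "dog" : S/NP
  [1,7] NP   <
    [1,5] NP/S   >
      [1,4] (NP/S)/N   >
        [1,2] "park" : ((NP/S)/N)/PP
        [2,4] PP   >
          [2,3] "quickly" : PP/NP
          [3,4] "from" : NP
      [4,5] "sent" : N
    [5,7] NP\(NP/S)   >
      [5,6] "plan" : (NP\(NP/S))/PP
      [6,7] "chased" : PP

(NP/S)/N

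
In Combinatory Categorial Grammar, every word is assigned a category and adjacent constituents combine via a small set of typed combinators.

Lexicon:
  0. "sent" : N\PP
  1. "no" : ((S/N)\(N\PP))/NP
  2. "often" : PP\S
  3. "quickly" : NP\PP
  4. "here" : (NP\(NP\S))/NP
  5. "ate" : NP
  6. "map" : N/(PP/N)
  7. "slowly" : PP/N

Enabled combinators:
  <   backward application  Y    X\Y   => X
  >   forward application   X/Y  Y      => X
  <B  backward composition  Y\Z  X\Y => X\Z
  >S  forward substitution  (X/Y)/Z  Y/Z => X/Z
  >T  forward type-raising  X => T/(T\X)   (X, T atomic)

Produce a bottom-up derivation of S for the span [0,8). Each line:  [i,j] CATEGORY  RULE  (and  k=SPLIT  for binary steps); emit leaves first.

[0,8] S   >
  [0,6] S/N   <
    [0,1] "sent" : N\PP
    [1,6] (S/N)\(N\PP)   >
      [1,2] "no" : ((S/N)\(N\PP))/NP
      [2,6] NP   <
        [2,4] NP\S   <B
          [2,3] "often" : PP\S
          [3,4] "quickly" : NP\PP
        [4,6] NP\(NP\S)   >
          [4,5] "here" : (NP\(NP\S))/NP
          [5,6] "ate" : NP
  [6,8] N   >
    [6,7] "map" : N/(PP/N)
    [7,8] "slowly" : PP/N

[0,1] N\PP  lex  "sent"
[1,2] ((S/N)\(N\PP))/NP  lex  "no"
[2,3] PP\S  lex  "often"
[3,4] NP\PP  lex  "quickly"
[2,4] NP\S  <B  k=3
[4,5] (NP\(NP\S))/NP  lex  "here"
[5,6] NP  lex  "ate"
[4,6] NP\(NP\S)  >  k=5
[2,6] NP  <  k=4
[1,6] (S/N)\(N\PP)  >  k=2
[0,6] S/N  <  k=1
[6,7] N/(PP/N)  lex  "map"
[7,8] PP/N  lex  "slowly"
[6,8] N  >  k=7
[0,8] S  >  k=6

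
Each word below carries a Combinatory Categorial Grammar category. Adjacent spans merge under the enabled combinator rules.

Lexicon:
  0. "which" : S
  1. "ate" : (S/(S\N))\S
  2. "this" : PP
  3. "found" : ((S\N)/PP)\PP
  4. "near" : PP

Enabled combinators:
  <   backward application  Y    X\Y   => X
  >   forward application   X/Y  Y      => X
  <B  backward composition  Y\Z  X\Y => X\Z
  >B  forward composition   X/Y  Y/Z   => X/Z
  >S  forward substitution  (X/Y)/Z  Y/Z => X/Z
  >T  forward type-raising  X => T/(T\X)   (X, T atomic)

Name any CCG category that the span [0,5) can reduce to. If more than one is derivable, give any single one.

S

[0,5] S   >
  [0,2] S/(S\N)   <
    [0,1] "which" : S
    [1,2] "ate" : (S/(S\N))\S
  [2,5] S\N   >
    [2,4] (S\N)/PP   <
      [2,3] "this" : PP
      [3,4] "found" : ((S\N)/PP)\PP
    [4,5] "near" : PP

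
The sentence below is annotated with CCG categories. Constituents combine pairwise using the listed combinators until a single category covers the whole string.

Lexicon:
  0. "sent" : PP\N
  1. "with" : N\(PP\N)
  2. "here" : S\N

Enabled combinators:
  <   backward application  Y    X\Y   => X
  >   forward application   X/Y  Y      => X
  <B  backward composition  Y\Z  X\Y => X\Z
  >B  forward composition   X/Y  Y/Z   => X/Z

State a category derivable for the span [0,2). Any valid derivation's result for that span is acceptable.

[0,3] S   <
  [0,2] N   <
    [0,1] "sent" : PP\N
    [1,2] "with" : N\(PP\N)
  [2,3] "here" : S\N

N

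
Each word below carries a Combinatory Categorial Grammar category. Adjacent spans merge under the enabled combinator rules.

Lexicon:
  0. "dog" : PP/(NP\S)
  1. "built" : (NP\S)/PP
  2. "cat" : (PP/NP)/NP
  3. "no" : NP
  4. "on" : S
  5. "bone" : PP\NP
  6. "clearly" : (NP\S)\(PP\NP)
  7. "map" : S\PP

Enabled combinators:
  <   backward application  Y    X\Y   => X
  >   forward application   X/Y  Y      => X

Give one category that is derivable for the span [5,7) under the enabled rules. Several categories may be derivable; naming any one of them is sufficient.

NP\S

[0,8] S   <
  [0,7] PP   >
    [0,1] "dog" : PP/(NP\S)
    [1,7] NP\S   >
      [1,2] "built" : (NP\S)/PP
      [2,7] PP   >
        [2,4] PP/NP   >
          [2,3] "cat" : (PP/NP)/NP
          [3,4] "no" : NP
        [4,7] NP   <
          [4,5] "on" : S
          [5,7] NP\S   <
            [5,6] "bone" : PP\NP
            [6,7] "clearly" : (NP\S)\(PP\NP)
  [7,8] "map" : S\PP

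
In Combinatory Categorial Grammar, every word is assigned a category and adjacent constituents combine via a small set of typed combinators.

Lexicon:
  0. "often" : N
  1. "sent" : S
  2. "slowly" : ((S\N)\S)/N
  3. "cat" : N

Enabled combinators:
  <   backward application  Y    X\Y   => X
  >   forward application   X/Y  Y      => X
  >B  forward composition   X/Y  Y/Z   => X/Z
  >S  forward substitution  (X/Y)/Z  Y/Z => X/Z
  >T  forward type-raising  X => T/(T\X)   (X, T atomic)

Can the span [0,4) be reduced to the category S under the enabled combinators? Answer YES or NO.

[0,4] S   >
  [0,1] S/(S\N)   >T
    [0,1] "often" : N
  [1,4] S\N   <
    [1,2] "sent" : S
    [2,4] (S\N)\S   >
      [2,3] "slowly" : ((S\N)\S)/N
      [3,4] "cat" : N

YES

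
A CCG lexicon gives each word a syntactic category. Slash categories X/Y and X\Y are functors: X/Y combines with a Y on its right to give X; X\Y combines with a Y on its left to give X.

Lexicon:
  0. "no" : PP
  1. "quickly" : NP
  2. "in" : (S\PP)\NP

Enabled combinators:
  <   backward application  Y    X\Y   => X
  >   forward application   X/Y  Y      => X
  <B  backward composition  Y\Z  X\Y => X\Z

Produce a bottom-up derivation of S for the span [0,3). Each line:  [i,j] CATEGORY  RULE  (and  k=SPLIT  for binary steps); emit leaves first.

[0,1] PP  lex  "no"
[1,2] NP  lex  "quickly"
[2,3] (S\PP)\NP  lex  "in"
[1,3] S\PP  <  k=2
[0,3] S  <  k=1

[0,3] S   <
  [0,1] "no" : PP
  [1,3] S\PP   <
    [1,2] "quickly" : NP
    [2,3] "in" : (S\PP)\NP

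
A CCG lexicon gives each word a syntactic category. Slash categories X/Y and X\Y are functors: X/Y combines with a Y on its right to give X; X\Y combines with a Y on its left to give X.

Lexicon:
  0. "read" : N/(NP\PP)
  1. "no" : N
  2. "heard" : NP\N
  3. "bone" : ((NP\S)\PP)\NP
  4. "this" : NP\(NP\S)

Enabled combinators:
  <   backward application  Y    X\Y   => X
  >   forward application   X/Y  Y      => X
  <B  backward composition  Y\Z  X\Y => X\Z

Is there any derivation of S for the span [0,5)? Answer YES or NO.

NO

N/(NP\PP) N NP\N ((NP\S)\PP)\NP NP\(NP\S)
CKY chart[0,5] = {N}; S ∉ chart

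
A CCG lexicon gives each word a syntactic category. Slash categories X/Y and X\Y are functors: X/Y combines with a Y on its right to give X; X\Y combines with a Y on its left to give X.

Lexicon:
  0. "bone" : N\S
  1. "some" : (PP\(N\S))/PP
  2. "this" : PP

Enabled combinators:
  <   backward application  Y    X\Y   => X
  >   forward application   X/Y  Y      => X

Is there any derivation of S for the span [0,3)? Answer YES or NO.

N\S (PP\(N\S))/PP PP
CKY chart[0,3] = {PP}; S ∉ chart

NO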